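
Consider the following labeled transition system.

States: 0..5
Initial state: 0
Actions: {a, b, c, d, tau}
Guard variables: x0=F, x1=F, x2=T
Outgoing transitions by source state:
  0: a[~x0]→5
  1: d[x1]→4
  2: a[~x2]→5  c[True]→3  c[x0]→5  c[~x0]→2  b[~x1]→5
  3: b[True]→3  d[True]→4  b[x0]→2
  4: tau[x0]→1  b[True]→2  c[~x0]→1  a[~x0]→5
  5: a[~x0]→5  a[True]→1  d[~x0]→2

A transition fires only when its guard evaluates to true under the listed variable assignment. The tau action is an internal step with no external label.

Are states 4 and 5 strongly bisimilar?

Answer: NOT BISIMILAR

Analysis:
Bisimulation quotient by refinement:
  π0 = {{0,1,2,3,4,5}}
  π1 = {{0},{1},{2},{3},{4},{5}}
6 equivalence class(es) (converged in 2)
[4]={4}  [5]={5}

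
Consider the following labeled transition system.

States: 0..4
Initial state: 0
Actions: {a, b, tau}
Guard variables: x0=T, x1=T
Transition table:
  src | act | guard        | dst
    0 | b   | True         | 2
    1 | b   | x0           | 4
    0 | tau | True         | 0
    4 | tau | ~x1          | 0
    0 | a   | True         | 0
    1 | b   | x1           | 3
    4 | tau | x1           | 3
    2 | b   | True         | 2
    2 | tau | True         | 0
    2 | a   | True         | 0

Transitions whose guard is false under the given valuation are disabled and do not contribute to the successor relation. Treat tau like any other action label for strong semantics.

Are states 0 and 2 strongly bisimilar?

Answer: BISIMILAR

Working:
Refine partition for ~:
  round 0: {{0,1,2,3,4}}
  round 1: {{0,2},{1},{3},{4}}
4 equivalence class(es) (converged in 2)
[0]={0,2}  [2]={0,2}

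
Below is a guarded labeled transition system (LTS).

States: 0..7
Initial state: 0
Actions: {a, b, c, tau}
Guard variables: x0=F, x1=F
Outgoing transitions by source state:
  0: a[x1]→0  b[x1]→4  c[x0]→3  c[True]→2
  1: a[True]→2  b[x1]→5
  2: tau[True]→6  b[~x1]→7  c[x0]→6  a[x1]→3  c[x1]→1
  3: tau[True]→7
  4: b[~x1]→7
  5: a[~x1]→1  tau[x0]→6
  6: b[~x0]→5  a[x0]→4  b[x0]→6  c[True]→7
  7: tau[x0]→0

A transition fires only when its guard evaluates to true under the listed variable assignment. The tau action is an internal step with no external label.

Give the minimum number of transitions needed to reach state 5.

BFS to 5:
  L0 = {0}
  L1 = {2}
  L2 = {6,7}
  L3 = {5}
depth(5)=3, e.g. c·tau·b

Answer: 3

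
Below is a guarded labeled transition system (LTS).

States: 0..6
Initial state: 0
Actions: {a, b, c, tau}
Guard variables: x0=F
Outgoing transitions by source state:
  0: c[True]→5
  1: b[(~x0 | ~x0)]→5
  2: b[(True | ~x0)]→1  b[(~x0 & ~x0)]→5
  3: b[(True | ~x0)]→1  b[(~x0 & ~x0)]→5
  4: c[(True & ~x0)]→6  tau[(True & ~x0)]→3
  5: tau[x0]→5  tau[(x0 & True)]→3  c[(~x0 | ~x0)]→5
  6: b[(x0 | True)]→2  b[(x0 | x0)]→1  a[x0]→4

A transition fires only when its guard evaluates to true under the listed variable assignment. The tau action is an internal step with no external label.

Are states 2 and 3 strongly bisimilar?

Bisimulation quotient by refinement:
  π0 = {{0,1,2,3,4,5,6}}
  π1 = {{0,5},{1,2,3,6},{4}}
  π2 = {{0,5},{1},{2,3},{4},{6}}
stable after 3 split(s): 5 block(s)
[2]={2,3}  [3]={2,3}

Answer: BISIMILAR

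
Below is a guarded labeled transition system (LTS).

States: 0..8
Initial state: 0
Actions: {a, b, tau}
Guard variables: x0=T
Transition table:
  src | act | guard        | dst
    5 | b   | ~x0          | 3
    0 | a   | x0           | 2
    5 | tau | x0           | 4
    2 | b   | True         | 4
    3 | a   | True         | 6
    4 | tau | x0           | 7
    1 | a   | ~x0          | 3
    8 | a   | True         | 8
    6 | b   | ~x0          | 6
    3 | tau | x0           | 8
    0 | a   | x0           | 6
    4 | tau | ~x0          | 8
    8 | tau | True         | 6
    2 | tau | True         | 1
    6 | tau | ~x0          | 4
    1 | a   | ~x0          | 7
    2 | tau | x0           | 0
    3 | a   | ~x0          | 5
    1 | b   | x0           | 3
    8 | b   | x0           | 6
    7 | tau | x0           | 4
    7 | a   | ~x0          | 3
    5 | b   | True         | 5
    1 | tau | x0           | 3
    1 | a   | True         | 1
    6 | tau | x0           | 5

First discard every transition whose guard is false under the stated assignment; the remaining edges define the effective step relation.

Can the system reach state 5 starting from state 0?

After dropping false guards: 18 live edges.
depth 0: {0}
depth 1: {2,6}  total {0,2,6}
depth 2: {1,4,5}  total {0,1,2,4,5,6}
depth 3: {3,7}  total {0,1,2,3,4,5,6,7}
depth 4: {8}  total {0,1,2,3,4,5,6,7,8}
R = {0,1,2,3,4,5,6,7,8}
witness 5: a·tau

Answer: REACHABLE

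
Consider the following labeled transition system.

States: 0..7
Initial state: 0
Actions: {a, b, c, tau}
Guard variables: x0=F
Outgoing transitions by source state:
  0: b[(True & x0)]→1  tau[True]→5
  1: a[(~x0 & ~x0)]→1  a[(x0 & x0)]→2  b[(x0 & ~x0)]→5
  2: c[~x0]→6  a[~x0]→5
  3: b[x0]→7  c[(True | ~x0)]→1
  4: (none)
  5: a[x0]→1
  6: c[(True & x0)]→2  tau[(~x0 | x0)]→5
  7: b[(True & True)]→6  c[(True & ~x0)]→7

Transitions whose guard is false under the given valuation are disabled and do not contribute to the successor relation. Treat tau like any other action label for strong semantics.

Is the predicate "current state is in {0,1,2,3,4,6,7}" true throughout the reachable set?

Answer: INVARIANT VIOLATED at state 5

Analysis:
Inv-set: {0,1,2,3,4,6,7}
R = {0,5}
  0: ✓
  5: VIOLATES
counterexample path to 5: tau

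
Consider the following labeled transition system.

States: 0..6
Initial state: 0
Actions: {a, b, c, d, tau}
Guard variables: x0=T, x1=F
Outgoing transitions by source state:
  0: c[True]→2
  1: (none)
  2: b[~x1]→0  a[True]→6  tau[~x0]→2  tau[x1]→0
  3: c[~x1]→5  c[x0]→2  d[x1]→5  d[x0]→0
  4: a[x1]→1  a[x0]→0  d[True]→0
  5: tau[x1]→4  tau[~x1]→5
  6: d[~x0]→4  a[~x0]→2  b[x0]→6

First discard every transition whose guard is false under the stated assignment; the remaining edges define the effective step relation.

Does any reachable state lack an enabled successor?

Answer: DEADLOCK-FREE

Trace:
Reach set: {0,2,6}
  0: c→2  [deg 1]
  2: a→6  b→0  [deg 2]
  6: b→6  [deg 1]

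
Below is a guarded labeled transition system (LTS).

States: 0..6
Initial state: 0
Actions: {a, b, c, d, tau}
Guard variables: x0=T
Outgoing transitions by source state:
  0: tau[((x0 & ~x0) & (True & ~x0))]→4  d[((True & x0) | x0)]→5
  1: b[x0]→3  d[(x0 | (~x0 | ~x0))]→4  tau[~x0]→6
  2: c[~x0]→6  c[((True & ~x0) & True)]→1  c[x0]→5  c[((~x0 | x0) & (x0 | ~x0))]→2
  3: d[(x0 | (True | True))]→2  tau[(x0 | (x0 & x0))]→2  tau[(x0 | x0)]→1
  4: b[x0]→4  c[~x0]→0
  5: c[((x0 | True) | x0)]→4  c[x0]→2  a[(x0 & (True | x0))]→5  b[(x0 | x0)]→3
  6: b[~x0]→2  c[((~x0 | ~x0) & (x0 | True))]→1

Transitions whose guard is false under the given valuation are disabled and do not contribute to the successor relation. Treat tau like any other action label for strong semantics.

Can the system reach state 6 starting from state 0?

Answer: UNREACHABLE

Trace:
Guard filter leaves 13 enabled edge(s).
L0 = {0}
L1 = {5}  now seen {0,5}
L2 = {2,3,4}  now seen {0,2,3,4,5}
L3 = {1}  now seen {0,1,2,3,4,5}
R = {0,1,2,3,4,5}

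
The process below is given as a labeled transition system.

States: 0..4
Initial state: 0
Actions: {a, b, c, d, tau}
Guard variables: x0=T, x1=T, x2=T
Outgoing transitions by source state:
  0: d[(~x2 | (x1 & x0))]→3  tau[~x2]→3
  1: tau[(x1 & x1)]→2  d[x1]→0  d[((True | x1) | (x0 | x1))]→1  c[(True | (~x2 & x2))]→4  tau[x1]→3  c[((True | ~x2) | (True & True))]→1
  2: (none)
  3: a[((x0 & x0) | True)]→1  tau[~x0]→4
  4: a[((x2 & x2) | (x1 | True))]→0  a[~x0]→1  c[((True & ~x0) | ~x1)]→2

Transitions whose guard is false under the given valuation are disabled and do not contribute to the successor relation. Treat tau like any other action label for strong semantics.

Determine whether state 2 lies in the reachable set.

After dropping false guards: 9 live edges.
depth 0: {0}
depth 1: {3}  cumulative {0,3}
depth 2: {1}  cumulative {0,1,3}
depth 3: {2,4}  cumulative {0,1,2,3,4}
Reachable = {0,1,2,3,4}
trace reaching 2: d·a·tau

Answer: REACHABLE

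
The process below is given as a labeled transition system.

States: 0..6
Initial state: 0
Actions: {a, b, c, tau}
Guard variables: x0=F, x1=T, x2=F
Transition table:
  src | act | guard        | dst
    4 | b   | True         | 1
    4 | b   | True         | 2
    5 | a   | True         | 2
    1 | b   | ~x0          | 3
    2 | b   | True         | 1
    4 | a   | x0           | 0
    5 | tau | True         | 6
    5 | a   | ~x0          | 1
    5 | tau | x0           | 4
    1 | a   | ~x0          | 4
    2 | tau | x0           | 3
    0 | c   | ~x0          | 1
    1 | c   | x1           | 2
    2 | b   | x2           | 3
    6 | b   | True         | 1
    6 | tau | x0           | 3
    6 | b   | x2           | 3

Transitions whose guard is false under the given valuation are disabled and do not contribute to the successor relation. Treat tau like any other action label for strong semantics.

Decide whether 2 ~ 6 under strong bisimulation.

Refine partition for ~:
  round 0: {{0,1,2,3,4,5,6}}
  round 1: {{0},{1},{2,4,6},{3},{5}}
  round 2: {{0},{1},{2,6},{3},{4},{5}}
stable after 3 split(s): 6 block(s)
[2]={2,6}  [6]={2,6}

Answer: BISIMILAR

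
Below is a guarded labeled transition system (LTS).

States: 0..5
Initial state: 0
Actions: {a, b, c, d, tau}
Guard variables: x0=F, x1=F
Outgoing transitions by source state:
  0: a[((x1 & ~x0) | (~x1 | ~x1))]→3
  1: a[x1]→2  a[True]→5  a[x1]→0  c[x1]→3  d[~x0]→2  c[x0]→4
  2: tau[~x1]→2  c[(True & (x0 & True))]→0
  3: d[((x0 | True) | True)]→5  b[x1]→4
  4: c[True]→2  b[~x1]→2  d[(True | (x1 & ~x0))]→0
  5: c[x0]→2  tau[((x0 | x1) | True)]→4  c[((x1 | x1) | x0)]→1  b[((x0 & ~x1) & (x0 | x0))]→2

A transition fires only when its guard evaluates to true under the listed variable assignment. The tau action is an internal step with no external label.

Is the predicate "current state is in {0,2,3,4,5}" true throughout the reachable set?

Answer: INVARIANT HOLDS

Working:
Safe = {0,2,3,4,5}
Reach set: {0,2,3,4,5}
  0: ✓
  2: ✓
  3: ✓
  4: ✓
  5: ✓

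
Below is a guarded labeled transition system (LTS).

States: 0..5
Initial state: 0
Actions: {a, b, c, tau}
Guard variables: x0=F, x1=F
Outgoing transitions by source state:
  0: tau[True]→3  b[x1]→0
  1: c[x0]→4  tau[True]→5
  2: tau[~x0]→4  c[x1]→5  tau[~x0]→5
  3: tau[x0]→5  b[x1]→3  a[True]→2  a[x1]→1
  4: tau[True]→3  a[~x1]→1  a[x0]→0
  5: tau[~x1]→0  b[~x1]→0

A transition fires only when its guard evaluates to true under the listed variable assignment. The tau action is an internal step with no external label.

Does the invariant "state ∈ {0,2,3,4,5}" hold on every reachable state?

Answer: INVARIANT VIOLATED at state 1

Analysis:
Safe = {0,2,3,4,5}
Reach set: {0,1,2,3,4,5}
  0: ✓
  1: VIOLATES
  2: ✓
  3: ✓
  4: ✓
  5: ✓
counterexample path to 1: tau·a·tau·a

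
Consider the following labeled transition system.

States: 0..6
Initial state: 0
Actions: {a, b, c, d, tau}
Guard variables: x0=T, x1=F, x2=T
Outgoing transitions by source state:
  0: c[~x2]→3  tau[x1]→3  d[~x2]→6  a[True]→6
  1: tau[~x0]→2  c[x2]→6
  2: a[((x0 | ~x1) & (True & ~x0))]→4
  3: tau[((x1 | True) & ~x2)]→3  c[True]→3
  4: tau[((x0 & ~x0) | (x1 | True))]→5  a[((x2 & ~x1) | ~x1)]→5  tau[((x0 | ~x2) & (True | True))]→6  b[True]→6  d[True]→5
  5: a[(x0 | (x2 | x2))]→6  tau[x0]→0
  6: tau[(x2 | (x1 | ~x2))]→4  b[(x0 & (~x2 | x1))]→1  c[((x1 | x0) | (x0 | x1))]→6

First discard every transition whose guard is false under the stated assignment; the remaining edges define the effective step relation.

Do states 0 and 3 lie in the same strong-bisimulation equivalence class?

Refine partition for ~:
  π0 = {{0,1,2,3,4,5,6}}
  π1 = {{0},{1,3},{2},{4},{5},{6}}
  π2 = {{0},{1},{2},{3},{4},{5},{6}}
Fixed point at round 3; 7 class(es).
[0]={0}  [3]={3}

Answer: NOT BISIMILAR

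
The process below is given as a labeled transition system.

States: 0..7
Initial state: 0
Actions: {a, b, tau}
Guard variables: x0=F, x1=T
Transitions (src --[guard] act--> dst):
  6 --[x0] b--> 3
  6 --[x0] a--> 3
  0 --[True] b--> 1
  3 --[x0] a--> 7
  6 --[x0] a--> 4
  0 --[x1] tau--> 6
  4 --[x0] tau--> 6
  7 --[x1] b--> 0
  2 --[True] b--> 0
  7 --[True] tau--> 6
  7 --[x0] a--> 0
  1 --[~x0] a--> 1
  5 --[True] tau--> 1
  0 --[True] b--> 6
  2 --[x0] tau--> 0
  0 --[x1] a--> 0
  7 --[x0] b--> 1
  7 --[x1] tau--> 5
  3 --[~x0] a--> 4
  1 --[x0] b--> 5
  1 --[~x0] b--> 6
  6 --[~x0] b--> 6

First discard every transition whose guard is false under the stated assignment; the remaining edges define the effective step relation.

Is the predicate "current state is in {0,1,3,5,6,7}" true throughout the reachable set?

Allowed set {0,1,3,5,6,7}
Reachable = {0,1,6}
  0: ok
  1: ok
  6: ok

Answer: INVARIANT HOLDS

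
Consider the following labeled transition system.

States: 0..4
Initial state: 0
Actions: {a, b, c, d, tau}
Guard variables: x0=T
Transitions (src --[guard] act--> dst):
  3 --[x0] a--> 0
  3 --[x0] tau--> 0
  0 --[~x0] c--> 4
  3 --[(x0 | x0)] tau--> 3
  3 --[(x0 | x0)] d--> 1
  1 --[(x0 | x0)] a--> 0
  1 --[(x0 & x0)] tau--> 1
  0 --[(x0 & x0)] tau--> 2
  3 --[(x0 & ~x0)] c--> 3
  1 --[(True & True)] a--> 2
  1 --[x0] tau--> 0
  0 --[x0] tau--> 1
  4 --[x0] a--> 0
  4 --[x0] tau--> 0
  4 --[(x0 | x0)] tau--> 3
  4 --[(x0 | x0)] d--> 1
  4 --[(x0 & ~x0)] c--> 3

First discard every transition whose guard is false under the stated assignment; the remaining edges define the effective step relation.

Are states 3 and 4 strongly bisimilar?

Refine partition for ~:
  P[0] = {{0,1,2,3,4}}
  P[1] = {{0},{1},{2},{3,4}}
Fixed point at round 2; 4 class(es).
[3]={3,4}  [4]={3,4}

Answer: BISIMILAR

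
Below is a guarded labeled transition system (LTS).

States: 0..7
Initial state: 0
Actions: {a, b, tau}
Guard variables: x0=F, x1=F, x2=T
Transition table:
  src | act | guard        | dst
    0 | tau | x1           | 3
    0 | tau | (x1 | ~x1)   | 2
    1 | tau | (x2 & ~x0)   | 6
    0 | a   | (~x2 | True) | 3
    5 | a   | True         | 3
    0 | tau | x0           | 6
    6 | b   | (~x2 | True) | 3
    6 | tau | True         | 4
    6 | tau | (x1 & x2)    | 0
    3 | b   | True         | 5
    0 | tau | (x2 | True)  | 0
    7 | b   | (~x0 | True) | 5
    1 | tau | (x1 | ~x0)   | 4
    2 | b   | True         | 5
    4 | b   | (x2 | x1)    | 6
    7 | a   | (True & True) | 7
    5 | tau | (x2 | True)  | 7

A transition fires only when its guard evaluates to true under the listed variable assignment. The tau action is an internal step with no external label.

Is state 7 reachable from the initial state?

Answer: REACHABLE

Trace:
14 transition(s) survive guard evaluation.
Layer 0: {0}
Layer 1: {2,3}  cumulative {0,2,3}
Layer 2: {5}  cumulative {0,2,3,5}
Layer 3: {7}  cumulative {0,2,3,5,7}
R = {0,2,3,5,7}
trace reaching 7: tau·b·tau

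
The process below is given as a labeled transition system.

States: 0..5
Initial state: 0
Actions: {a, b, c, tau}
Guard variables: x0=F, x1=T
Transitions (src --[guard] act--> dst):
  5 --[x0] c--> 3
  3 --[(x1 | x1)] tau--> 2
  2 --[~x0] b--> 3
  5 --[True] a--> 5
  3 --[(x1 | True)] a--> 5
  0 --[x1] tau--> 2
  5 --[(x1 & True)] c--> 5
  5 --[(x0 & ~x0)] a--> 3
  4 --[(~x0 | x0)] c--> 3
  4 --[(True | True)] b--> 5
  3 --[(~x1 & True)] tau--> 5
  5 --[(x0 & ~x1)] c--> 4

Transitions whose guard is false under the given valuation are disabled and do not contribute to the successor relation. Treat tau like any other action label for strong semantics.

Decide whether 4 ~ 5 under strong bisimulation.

Compute ~ classes (split until stable):
  π0 = {{0,1,2,3,4,5}}
  π1 = {{0},{1},{2},{3},{4},{5}}
stable after 2 split(s): 6 block(s)
class of 4: {4}; class of 5: {5}

Answer: NOT BISIMILAR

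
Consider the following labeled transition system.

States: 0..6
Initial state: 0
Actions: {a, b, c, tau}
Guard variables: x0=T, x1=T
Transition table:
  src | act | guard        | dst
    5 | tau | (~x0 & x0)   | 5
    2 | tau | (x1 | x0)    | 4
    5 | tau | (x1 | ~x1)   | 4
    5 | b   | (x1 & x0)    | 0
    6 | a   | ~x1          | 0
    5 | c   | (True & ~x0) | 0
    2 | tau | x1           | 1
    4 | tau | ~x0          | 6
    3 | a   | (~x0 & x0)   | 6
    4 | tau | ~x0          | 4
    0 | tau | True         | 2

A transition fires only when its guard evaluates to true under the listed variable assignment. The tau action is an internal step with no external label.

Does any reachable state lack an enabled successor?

Answer: DEADLOCK at state 1

Analysis:
Reach set: {0,1,2,4}
  0: tau→2  [1 out]
  1: ∅  [STUCK]
  2: tau→1  tau→4  [2 out]
  4: ∅  [STUCK]
witness 1: tau·tau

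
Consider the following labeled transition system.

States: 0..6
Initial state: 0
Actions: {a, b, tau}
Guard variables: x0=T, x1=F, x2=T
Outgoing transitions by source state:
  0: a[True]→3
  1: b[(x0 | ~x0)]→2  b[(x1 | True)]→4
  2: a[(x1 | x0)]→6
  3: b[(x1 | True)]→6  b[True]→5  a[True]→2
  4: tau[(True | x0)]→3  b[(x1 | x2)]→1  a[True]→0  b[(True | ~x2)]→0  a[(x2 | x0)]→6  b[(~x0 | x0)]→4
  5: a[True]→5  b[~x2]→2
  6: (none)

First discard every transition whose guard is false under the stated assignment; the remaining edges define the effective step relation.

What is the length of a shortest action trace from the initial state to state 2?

Layered search for 2:
  L0 = {0}
  L1 = {3}
  L2 = {2,5,6}
2 enters at depth 2; path a·a

Answer: 2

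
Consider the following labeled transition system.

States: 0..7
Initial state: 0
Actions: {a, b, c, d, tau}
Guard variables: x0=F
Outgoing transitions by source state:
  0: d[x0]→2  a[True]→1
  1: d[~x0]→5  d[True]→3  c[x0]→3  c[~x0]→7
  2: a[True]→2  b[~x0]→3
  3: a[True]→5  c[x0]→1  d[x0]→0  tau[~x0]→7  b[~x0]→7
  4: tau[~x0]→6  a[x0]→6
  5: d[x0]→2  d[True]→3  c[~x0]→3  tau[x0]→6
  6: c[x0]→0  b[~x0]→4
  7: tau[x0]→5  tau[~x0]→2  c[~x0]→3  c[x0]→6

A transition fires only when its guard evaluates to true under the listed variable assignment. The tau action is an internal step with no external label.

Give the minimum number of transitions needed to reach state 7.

Layered search for 7:
  L0 = {0}
  L1 = {1}
  L2 = {3,5,7}
depth(7)=2, e.g. a·c

Answer: 2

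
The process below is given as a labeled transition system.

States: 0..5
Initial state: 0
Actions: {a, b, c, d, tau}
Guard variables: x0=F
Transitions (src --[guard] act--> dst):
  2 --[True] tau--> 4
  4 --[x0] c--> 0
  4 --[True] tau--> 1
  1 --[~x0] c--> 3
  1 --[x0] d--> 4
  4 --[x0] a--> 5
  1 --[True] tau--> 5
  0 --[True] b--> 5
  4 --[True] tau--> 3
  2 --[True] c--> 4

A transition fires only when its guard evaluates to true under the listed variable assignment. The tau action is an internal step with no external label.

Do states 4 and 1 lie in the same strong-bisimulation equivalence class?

Bisimulation quotient by refinement:
  P[0] = {{0,1,2,3,4,5}}
  P[1] = {{0},{1,2},{3,5},{4}}
  P[2] = {{0},{1},{2},{3,5},{4}}
Fixed point at round 3; 5 class(es).
4∈{4}, 1∈{1}

Answer: NOT BISIMILAR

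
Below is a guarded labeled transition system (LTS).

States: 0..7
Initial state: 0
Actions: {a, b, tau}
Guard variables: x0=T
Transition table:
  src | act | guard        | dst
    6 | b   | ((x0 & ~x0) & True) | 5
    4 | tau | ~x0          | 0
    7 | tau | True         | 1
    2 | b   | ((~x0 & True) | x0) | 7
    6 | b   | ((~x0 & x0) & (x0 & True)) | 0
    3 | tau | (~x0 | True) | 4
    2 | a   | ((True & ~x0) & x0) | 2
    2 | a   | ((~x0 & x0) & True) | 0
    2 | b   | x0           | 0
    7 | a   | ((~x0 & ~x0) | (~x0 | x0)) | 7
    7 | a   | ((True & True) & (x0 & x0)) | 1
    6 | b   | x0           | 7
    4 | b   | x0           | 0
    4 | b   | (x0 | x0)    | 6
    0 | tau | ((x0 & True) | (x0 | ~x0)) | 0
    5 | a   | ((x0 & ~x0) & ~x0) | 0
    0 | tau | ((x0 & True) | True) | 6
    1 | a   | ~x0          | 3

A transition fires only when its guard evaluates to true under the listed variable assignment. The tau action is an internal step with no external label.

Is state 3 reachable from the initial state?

Answer: UNREACHABLE

Working:
11 transition(s) survive guard evaluation.
Layer 0: {0}
Layer 1: {6}  total {0,6}
Layer 2: {7}  total {0,6,7}
Layer 3: {1}  total {0,1,6,7}
Reach set: {0,1,6,7}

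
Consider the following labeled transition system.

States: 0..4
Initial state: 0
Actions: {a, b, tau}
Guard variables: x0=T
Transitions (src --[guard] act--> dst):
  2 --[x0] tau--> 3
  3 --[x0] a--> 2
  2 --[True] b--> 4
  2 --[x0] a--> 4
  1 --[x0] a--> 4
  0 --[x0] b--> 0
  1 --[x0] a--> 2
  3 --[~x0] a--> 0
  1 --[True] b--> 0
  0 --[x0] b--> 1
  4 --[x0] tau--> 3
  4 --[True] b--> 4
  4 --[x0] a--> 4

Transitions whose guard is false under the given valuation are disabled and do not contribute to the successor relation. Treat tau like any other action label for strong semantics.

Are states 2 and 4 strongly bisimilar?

Answer: BISIMILAR

Working:
Compute ~ classes (split until stable):
  π0 = {{0,1,2,3,4}}
  π1 = {{0},{1},{2,4},{3}}
Fixed point at round 2; 4 class(es).
class of 2: {2,4}; class of 4: {2,4}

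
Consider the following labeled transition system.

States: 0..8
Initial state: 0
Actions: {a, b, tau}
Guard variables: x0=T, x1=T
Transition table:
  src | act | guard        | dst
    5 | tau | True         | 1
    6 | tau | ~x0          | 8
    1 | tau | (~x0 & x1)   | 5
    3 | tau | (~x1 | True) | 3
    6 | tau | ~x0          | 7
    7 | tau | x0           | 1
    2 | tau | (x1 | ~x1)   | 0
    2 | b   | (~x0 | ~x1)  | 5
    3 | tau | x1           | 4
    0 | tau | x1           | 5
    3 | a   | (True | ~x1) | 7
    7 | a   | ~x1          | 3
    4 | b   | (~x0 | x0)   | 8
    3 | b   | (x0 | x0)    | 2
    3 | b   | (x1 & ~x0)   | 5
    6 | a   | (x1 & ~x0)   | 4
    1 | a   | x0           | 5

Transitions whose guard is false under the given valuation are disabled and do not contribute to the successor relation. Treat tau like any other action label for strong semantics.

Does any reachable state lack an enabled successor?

Answer: DEADLOCK-FREE

Trace:
Reach set: {0,1,5}
  0: tau→5  [1 exit(s)]
  1: a→5  [1 exit(s)]
  5: tau→1  [1 exit(s)]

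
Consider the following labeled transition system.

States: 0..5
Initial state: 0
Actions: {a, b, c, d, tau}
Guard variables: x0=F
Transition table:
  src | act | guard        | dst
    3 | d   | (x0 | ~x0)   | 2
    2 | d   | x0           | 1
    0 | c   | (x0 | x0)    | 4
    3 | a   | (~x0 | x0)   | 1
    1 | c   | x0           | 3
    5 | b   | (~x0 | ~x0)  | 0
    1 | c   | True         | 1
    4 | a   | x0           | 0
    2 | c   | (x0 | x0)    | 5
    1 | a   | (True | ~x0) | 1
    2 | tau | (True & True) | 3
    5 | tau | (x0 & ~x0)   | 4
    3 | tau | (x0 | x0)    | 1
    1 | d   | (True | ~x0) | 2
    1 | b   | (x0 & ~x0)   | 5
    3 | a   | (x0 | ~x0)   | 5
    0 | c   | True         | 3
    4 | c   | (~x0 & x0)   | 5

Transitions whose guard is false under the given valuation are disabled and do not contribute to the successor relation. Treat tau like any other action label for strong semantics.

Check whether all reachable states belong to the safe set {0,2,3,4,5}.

Answer: INVARIANT VIOLATED at state 1

Trace:
Allowed set {0,2,3,4,5}
Reach set: {0,1,2,3,5}
  0: ✓
  1: VIOLATES
  2: ✓
  3: ✓
  5: ✓
witness against invariant: c·a → 1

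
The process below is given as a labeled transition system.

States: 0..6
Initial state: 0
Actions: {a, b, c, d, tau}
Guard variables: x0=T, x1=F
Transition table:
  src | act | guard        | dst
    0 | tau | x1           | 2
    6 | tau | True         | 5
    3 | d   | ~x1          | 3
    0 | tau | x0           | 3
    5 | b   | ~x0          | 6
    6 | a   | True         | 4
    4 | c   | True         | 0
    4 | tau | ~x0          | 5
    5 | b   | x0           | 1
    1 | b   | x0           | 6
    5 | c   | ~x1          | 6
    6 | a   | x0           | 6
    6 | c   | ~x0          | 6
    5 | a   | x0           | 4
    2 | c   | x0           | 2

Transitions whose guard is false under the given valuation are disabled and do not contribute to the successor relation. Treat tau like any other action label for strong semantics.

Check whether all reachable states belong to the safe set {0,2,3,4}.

Allowed set {0,2,3,4}
Reach set: {0,3}
  0: safe
  3: safe

Answer: INVARIANT HOLDS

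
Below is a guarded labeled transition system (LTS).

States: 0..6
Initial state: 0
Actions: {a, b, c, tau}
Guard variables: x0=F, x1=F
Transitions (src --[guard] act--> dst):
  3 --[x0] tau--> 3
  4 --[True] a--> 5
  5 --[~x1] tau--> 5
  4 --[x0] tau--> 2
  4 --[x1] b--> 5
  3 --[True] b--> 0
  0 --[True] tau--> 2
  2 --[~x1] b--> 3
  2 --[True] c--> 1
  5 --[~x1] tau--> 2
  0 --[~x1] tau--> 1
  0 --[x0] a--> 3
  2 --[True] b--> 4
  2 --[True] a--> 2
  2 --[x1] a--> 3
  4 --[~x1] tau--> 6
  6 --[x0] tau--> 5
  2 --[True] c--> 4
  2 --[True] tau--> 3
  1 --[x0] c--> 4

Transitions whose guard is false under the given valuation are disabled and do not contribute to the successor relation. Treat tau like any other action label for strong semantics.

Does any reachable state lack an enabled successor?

Reachable = {0,1,2,3,4,5,6}
  0: tau→1  tau→2  [deg 2]
  1: ∅  [no exit]
  2: a→2  b→3  b→4  c→1  c→4  tau→3  [deg 6]
  3: b→0  [deg 1]
  4: a→5  tau→6  [deg 2]
  5: tau→2  tau→5  [deg 2]
  6: ∅  [no exit]
witness 1: tau

Answer: DEADLOCK at state 1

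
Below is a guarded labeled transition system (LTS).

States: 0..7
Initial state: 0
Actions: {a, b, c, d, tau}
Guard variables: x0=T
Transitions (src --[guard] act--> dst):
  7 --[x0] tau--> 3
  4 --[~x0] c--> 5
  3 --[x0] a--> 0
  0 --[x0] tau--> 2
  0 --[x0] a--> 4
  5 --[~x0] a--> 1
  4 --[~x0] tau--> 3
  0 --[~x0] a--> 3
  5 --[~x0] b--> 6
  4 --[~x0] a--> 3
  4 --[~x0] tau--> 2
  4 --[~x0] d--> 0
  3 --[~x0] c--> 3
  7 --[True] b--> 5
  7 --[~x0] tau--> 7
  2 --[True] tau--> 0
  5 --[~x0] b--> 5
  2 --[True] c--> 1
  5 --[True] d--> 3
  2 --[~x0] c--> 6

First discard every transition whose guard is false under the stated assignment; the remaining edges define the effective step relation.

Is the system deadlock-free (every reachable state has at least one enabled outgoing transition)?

Reach set: {0,1,2,4}
  0: a→4  tau→2  [2 exit(s)]
  1: ∅  [no exit]
  2: c→1  tau→0  [2 exit(s)]
  4: ∅  [no exit]
trace reaching 1: tau·c

Answer: DEADLOCK at state 1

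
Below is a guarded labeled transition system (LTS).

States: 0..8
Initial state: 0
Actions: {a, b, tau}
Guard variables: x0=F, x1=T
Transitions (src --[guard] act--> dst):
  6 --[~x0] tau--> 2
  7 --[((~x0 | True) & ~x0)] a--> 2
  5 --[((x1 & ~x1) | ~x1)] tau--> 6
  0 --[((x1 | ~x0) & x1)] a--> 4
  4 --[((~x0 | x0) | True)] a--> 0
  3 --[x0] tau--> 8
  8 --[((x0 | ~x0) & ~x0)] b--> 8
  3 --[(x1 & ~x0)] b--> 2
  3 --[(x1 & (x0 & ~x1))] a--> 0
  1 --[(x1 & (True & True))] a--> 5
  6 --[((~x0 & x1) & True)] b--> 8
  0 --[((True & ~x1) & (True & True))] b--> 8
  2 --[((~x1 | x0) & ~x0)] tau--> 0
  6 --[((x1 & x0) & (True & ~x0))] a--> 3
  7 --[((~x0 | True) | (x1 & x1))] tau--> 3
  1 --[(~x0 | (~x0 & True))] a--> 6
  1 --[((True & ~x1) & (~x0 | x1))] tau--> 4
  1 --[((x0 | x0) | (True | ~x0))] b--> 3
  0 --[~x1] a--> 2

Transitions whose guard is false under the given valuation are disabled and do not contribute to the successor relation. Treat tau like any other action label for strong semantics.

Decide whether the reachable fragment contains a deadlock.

Reach set: {0,4}
  0: a→4  [deg 1]
  4: a→0  [deg 1]

Answer: DEADLOCK-FREE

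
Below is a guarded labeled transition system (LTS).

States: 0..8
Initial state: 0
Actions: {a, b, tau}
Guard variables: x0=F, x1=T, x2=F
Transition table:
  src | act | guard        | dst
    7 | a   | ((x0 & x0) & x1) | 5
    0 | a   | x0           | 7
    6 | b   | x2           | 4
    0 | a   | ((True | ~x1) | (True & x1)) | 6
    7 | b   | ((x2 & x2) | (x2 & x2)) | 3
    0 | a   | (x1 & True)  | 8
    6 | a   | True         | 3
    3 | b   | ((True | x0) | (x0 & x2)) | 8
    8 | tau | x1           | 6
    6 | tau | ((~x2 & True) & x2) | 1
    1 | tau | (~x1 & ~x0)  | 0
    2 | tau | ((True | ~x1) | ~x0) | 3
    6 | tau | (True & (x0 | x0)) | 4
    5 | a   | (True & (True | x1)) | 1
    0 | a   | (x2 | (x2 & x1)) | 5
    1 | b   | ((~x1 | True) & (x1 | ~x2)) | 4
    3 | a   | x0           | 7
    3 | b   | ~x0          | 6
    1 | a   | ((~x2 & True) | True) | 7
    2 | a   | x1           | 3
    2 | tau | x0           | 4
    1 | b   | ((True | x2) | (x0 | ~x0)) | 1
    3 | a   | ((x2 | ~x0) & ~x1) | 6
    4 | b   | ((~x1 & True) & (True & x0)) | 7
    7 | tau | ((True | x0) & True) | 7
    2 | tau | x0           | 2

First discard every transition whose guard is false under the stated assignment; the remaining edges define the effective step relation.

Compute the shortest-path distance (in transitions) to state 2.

Answer: UNREACHABLE

Trace:
BFS to 2:
  depth 0: {0}
  depth 1: {6,8}
  depth 2: {3}
2 never appears.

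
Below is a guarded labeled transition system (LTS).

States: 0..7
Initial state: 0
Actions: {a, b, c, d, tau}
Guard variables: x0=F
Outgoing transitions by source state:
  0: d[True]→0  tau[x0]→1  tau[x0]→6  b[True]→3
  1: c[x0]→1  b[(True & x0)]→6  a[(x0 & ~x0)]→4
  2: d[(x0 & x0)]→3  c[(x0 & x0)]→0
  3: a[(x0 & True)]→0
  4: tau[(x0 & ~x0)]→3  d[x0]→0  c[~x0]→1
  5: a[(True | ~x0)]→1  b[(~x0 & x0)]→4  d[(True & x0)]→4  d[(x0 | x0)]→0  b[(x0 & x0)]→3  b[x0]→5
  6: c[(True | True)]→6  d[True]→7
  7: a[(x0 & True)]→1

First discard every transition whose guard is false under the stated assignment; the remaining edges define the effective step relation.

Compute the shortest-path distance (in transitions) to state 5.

Answer: UNREACHABLE

Working:
Layered search for 5:
  depth 0: {0}
  depth 1: {3}
5 never appears.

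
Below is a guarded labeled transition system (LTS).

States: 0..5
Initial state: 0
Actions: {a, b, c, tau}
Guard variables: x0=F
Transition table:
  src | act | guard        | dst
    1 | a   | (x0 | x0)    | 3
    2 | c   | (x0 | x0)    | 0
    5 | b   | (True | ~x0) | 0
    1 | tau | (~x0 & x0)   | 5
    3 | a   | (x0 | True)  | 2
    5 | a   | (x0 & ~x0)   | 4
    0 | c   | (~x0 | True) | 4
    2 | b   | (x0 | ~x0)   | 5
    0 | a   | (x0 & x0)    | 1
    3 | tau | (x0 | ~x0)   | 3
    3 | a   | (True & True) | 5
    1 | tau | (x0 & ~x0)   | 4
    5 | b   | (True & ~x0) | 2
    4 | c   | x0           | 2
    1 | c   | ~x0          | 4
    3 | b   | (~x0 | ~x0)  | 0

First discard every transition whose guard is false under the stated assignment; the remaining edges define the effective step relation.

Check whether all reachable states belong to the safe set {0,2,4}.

Inv-set: {0,2,4}
Reachable = {0,4}
  0: ok
  4: ok

Answer: INVARIANT HOLDS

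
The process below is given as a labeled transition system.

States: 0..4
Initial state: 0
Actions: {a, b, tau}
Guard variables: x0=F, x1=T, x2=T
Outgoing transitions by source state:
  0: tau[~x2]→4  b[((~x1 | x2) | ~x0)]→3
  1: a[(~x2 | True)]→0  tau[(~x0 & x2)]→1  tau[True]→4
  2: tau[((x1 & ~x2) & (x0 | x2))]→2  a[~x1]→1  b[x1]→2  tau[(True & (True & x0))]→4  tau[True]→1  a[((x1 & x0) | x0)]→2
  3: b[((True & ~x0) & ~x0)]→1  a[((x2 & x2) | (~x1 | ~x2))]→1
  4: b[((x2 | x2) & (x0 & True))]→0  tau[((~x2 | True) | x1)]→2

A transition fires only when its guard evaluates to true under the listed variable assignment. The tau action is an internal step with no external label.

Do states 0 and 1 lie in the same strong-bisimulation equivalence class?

Answer: NOT BISIMILAR

Working:
Compute ~ classes (split until stable):
  P[0] = {{0,1,2,3,4}}
  P[1] = {{0},{1},{2},{3},{4}}
5 equivalence class(es) (converged in 2)
class of 0: {0}; class of 1: {1}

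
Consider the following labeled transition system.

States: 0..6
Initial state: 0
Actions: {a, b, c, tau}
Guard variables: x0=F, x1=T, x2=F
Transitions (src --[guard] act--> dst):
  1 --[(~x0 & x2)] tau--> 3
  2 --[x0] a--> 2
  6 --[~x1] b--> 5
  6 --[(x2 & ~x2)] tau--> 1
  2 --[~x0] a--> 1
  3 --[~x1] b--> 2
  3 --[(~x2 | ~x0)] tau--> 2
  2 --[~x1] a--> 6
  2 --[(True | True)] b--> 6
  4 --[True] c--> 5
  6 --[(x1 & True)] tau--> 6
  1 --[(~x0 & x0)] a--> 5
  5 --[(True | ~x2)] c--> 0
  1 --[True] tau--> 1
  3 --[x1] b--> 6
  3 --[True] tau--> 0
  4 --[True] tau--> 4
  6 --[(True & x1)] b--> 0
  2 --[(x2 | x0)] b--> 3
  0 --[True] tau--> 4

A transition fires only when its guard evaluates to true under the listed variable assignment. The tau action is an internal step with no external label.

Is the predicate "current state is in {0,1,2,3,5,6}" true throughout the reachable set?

Answer: INVARIANT VIOLATED at state 4

Analysis:
Safe = {0,1,2,3,5,6}
R = {0,4,5}
  0: ✓
  4: VIOLATES
  5: ✓
counterexample path to 4: tau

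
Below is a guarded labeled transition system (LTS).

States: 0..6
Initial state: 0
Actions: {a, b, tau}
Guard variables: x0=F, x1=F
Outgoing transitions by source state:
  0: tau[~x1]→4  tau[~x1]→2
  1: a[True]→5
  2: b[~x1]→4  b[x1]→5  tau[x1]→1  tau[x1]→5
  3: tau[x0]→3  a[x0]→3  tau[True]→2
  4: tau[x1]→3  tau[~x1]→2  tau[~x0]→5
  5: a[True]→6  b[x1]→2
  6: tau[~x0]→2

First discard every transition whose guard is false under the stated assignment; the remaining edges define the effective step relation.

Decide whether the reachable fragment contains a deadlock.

Answer: DEADLOCK-FREE

Analysis:
Reach set: {0,2,4,5,6}
  0: tau→2  tau→4  [2 exit(s)]
  2: b→4  [1 exit(s)]
  4: tau→2  tau→5  [2 exit(s)]
  5: a→6  [1 exit(s)]
  6: tau→2  [1 exit(s)]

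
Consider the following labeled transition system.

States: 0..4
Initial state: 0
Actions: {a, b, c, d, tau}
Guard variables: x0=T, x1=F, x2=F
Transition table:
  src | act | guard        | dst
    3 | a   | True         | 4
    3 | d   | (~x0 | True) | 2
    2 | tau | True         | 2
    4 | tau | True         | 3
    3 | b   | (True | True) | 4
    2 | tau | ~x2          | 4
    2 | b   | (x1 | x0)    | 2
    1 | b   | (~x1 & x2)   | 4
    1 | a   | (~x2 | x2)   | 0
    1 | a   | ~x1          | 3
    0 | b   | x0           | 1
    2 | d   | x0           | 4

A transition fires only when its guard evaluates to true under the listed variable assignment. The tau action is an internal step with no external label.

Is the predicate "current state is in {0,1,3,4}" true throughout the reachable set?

Answer: INVARIANT VIOLATED at state 2

Analysis:
Safe = {0,1,3,4}
Reach set: {0,1,2,3,4}
  0: ✓
  1: ✓
  2: outside
  3: ✓
  4: ✓
witness against invariant: b·a·d → 2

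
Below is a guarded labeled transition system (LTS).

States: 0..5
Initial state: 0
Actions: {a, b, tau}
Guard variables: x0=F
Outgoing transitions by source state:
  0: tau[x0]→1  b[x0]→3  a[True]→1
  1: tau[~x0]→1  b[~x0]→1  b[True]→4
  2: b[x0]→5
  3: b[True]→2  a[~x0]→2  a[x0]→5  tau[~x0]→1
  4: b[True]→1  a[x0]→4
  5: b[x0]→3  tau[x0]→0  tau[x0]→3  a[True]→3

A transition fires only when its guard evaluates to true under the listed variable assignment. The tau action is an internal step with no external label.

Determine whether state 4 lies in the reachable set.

Guard filter leaves 9 enabled edge(s).
Layer 0: {0}
Layer 1: {1}  cumulative {0,1}
Layer 2: {4}  cumulative {0,1,4}
Reach set: {0,1,4}
witness 4: a·b

Answer: REACHABLE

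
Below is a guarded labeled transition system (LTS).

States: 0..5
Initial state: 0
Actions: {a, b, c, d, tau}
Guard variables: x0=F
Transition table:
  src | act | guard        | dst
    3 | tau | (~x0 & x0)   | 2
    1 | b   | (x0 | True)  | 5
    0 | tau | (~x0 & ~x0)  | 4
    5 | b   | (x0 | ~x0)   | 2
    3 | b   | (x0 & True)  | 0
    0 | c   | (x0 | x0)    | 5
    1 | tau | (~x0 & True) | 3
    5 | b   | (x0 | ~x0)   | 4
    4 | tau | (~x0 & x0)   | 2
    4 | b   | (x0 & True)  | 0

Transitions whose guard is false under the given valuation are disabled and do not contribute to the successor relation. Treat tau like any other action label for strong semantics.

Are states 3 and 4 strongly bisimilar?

Bisimulation quotient by refinement:
  round 0: {{0,1,2,3,4,5}}
  round 1: {{0},{1},{2,3,4},{5}}
stable after 2 split(s): 4 block(s)
3∈{2,3,4}, 4∈{2,3,4}

Answer: BISIMILAR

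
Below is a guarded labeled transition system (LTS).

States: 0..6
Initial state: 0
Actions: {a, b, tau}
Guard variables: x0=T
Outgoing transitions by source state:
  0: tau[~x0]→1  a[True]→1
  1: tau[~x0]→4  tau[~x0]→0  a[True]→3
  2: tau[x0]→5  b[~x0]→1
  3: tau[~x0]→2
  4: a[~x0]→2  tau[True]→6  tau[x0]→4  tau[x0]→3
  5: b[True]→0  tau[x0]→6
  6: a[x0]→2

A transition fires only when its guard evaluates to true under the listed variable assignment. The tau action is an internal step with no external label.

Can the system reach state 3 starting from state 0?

After dropping false guards: 9 live edges.
depth 0: {0}
depth 1: {1}  cumulative {0,1}
depth 2: {3}  cumulative {0,1,3}
Reach set: {0,1,3}
Path to 3: a·a

Answer: REACHABLE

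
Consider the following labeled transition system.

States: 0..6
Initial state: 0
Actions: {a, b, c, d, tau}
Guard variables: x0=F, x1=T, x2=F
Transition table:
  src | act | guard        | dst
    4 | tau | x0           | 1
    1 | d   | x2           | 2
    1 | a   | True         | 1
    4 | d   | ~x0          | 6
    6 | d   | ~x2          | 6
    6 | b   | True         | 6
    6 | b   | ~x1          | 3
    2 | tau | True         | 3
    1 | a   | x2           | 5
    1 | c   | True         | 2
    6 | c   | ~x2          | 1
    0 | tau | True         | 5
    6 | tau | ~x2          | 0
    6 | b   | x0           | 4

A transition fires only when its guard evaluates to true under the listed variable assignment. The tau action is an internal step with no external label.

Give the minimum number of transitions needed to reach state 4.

Answer: UNREACHABLE

Analysis:
BFS to 4:
  Layer 0: {0}
  Layer 1: {5}
4 never appears.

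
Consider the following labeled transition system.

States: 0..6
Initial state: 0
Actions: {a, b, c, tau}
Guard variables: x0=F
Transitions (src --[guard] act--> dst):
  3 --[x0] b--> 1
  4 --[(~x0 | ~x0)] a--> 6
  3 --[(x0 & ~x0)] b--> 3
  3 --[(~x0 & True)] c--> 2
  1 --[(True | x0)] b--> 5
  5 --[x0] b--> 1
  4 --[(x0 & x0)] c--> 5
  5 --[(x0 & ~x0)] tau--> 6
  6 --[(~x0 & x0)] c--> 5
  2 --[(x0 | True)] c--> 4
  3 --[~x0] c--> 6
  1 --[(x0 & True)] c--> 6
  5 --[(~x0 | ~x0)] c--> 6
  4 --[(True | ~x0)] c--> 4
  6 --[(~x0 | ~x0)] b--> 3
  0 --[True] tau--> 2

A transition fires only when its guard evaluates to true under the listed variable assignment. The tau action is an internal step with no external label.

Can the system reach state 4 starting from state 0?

9 transition(s) survive guard evaluation.
depth 0: {0}
depth 1: {2}  cumulative {0,2}
depth 2: {4}  cumulative {0,2,4}
depth 3: {6}  cumulative {0,2,4,6}
depth 4: {3}  cumulative {0,2,3,4,6}
Reach set: {0,2,3,4,6}
witness 4: tau·c

Answer: REACHABLE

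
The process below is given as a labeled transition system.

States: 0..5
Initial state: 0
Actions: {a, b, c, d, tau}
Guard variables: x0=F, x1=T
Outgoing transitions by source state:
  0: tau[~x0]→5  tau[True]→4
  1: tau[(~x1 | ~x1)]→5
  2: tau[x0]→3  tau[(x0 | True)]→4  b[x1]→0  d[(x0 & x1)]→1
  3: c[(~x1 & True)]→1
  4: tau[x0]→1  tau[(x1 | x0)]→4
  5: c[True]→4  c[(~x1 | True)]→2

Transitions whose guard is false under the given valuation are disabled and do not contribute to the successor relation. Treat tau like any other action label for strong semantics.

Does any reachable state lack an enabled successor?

R = {0,2,4,5}
  0: tau→4  tau→5  [deg 2]
  2: b→0  tau→4  [deg 2]
  4: tau→4  [deg 1]
  5: c→2  c→4  [deg 2]

Answer: DEADLOCK-FREE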